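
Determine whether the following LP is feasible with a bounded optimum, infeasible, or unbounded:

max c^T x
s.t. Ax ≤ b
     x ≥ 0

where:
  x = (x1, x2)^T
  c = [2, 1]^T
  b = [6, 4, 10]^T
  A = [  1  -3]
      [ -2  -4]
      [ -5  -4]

Unbounded (objective can increase without bound)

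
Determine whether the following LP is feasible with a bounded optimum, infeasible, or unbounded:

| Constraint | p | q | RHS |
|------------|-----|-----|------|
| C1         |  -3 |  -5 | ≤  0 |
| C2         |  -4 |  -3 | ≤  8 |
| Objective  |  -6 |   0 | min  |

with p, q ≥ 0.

Unbounded (objective can decrease without bound)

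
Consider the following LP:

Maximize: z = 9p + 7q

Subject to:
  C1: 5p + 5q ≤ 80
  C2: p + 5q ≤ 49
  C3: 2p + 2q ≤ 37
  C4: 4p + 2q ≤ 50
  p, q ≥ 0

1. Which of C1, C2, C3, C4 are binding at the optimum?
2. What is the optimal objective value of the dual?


1. C1, C4
2. 130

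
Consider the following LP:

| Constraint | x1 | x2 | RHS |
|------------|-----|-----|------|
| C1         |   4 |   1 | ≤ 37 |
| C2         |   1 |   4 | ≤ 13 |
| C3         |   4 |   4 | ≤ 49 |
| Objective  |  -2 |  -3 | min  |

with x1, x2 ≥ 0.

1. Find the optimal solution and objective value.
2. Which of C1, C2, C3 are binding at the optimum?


1. x1 = 9, x2 = 1, z = -21
2. C1, C2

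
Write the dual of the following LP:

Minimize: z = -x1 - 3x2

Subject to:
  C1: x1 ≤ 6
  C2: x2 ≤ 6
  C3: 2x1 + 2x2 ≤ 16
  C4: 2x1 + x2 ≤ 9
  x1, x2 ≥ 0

Primal min cᵀx s.t. Ax ≤ b, x ≥ 0  →  Dual max −bᵀy s.t. Aᵀy ≥ −c, y ≥ 0.

Maximize: z = -6y1 - 6y2 - 16y3 - 9y4

Subject to:
  y1 + 2y3 + 2y4 ≥ 1
  y2 + 2y3 + y4 ≥ 3
  y1, y2, y3, y4 ≥ 0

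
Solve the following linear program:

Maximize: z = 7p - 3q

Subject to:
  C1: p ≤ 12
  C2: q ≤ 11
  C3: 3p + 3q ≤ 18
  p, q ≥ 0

Evaluate the objective at each vertex of the feasible region:
  z(0, 0) = 0
  z(6, 0) = 42  ←
  z(0, 6) = -18
The maximum is at p = 6, q = 0.

p = 6, q = 0, z = 42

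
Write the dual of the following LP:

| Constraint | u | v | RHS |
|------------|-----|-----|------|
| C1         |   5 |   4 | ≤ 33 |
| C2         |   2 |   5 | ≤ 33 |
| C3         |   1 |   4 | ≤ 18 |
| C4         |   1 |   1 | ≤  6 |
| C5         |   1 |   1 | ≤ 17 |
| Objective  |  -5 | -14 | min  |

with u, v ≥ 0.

Primal min cᵀx s.t. Ax ≤ b, x ≥ 0  →  Dual max −bᵀy s.t. Aᵀy ≥ −c, y ≥ 0.

Maximize: z = -33y1 - 33y2 - 18y3 - 6y4 - 17y5

Subject to:
  5y1 + 2y2 + y3 + y4 + y5 ≥ 5
  4y1 + 5y2 + 4y3 + y4 + y5 ≥ 14
  y1, y2, y3, y4, y5 ≥ 0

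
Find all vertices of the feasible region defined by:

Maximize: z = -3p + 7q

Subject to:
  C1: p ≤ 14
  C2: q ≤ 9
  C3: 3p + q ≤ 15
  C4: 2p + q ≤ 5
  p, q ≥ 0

(0, 0), (2.5, 0), (0, 5)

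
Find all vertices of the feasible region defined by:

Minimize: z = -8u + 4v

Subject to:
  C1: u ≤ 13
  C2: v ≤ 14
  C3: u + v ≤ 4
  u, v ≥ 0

(0, 0), (4, 0), (0, 4)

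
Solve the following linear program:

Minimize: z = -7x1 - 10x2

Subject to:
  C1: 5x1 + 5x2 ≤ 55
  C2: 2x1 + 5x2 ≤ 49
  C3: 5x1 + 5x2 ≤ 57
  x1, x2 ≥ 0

Evaluate the objective at each vertex of the feasible region:
  z(0, 0) = 0
  z(11, 0) = -77
  z(2, 9) = -104  ←
  z(0, 9.8) = -98
The minimum is at x1 = 2, x2 = 9.

x1 = 2, x2 = 9, z = -104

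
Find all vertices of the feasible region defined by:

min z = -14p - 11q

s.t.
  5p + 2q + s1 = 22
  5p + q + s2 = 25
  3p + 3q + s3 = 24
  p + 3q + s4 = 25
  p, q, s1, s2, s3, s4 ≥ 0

(0, 0), (4.4, 0), (2, 6), (0, 8)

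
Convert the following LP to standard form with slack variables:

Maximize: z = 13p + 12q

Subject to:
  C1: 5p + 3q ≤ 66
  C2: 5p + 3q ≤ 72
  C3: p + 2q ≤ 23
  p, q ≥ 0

max z = 13p + 12q

s.t.
  5p + 3q + s1 = 66
  5p + 3q + s2 = 72
  p + 2q + s3 = 23
  p, q, s1, s2, s3 ≥ 0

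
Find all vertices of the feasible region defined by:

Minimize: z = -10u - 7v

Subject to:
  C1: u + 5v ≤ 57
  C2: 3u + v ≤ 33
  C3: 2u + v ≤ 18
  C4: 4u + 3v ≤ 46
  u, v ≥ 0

(0, 0), (9, 0), (4, 10), (3.471, 10.71), (0, 11.4)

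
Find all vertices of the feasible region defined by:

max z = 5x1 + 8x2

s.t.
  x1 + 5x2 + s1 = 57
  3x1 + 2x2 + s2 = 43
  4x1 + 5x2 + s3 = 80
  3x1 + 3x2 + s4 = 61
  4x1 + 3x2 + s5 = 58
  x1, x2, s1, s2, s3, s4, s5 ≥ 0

(0, 0), (14.33, 0), (13, 2), (7, 10), (0, 11.4)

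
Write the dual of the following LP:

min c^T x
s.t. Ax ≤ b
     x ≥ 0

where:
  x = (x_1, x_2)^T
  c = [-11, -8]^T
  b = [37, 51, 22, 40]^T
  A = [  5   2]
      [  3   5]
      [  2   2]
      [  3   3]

Primal min cᵀx s.t. Ax ≤ b, x ≥ 0  →  Dual max −bᵀy s.t. Aᵀy ≥ −c, y ≥ 0.

Maximize: z = -37y1 - 51y2 - 22y3 - 40y4

Subject to:
  5y1 + 3y2 + 2y3 + 3y4 ≥ 11
  2y1 + 5y2 + 2y3 + 3y4 ≥ 8
  y1, y2, y3, y4 ≥ 0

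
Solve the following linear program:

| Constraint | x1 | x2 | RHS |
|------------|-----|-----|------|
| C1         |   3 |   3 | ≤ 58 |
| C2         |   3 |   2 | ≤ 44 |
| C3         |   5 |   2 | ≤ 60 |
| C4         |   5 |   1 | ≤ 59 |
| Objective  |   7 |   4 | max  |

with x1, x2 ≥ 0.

Evaluate the objective at each vertex of the feasible region:
  z(0, 0) = 0
  z(11.8, 0) = 82.6
  z(11.6, 1) = 85.2
  z(8, 10) = 96  ←
  z(5.333, 14) = 93.33
  z(0, 19.33) = 77.33
The maximum is at x1 = 8, x2 = 10.

x1 = 8, x2 = 10, z = 96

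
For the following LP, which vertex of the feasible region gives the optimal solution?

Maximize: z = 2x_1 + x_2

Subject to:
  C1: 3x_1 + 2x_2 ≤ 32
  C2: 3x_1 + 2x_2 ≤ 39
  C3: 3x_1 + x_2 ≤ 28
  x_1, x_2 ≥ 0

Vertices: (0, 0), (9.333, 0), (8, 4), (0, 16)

Evaluate the objective at each vertex of the feasible region:
  z(0, 0) = 0
  z(9.333, 0) = 18.67
  z(8, 4) = 20  ←
  z(0, 16) = 16
The maximum is at x_1 = 8, x_2 = 4.

(8, 4)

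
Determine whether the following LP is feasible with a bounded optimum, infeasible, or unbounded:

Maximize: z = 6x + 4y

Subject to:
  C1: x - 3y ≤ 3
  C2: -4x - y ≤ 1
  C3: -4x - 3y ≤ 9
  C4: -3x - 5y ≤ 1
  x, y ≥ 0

Unbounded (objective can increase without bound)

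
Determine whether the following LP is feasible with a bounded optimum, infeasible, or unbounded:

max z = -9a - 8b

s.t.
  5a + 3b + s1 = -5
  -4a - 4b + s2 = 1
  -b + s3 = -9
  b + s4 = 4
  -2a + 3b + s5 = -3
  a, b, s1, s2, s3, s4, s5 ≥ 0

Infeasible (no feasible solution exists)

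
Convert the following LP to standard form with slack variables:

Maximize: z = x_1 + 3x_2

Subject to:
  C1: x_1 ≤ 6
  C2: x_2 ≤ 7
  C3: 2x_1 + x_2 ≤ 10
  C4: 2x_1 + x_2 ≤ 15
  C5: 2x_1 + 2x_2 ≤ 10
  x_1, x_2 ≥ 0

max z = x_1 + 3x_2

s.t.
  x_1 + s1 = 6
  x_2 + s2 = 7
  2x_1 + x_2 + s3 = 10
  2x_1 + x_2 + s4 = 15
  2x_1 + 2x_2 + s5 = 10
  x_1, x_2, s1, s2, s3, s4, s5 ≥ 0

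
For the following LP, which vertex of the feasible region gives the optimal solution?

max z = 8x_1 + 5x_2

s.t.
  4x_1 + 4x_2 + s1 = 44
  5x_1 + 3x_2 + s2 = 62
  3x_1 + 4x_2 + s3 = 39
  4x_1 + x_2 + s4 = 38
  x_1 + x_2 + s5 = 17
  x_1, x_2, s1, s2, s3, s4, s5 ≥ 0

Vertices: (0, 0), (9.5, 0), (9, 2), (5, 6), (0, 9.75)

Evaluate the objective at each vertex of the feasible region:
  z(0, 0) = 0
  z(9.5, 0) = 76
  z(9, 2) = 82  ←
  z(5, 6) = 70
  z(0, 9.75) = 48.75
The maximum is at x_1 = 9, x_2 = 2.

(9, 2)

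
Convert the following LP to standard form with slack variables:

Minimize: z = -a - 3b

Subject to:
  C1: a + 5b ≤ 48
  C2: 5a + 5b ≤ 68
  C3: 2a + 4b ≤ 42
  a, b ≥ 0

min z = -a - 3b

s.t.
  a + 5b + s1 = 48
  5a + 5b + s2 = 68
  2a + 4b + s3 = 42
  a, b, s1, s2, s3 ≥ 0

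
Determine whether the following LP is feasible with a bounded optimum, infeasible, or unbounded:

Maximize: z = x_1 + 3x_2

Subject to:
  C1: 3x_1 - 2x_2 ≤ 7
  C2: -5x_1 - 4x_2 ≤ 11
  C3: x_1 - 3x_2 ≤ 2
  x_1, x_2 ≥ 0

Unbounded (objective can increase without bound)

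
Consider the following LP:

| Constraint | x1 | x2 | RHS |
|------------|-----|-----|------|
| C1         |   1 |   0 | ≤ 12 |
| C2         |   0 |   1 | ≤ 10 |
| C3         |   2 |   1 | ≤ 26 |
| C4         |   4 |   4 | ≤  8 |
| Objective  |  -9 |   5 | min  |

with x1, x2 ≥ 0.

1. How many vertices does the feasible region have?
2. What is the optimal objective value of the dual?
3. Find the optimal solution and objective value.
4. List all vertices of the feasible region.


1. 3
2. -18
3. x1 = 2, x2 = 0, z = -18
4. (0, 0), (2, 0), (0, 2)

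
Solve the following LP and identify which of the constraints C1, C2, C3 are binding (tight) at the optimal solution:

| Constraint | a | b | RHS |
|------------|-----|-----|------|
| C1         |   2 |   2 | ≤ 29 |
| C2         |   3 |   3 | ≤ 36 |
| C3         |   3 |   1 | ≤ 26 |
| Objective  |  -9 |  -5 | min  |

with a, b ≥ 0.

At a = 7, b = 5, compute slack b - a·x for each constraint:
  C1: 29 − 24 = 5  (slack)
  C2: 36 − 36 = 0  (binding)
  C3: 26 − 26 = 0  (binding)

Optimal: a = 7, b = 5
Binding: C2, C3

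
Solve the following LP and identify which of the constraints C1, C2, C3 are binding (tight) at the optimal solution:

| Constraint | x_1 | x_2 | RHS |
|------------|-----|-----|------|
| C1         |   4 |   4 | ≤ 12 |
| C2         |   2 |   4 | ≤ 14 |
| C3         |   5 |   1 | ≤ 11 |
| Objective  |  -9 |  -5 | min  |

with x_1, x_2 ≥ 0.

At x_1 = 2, x_2 = 1, compute slack b - a·x for each constraint:
  C1: 12 − 12 = 0  (binding)
  C2: 14 − 8 = 6  (slack)
  C3: 11 − 11 = 0  (binding)

Optimal: x_1 = 2, x_2 = 1
Binding: C1, C3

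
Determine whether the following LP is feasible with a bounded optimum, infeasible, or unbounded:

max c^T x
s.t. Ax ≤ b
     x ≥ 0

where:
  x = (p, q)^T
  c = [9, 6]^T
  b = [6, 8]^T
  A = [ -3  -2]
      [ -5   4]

Unbounded (objective can increase without bound)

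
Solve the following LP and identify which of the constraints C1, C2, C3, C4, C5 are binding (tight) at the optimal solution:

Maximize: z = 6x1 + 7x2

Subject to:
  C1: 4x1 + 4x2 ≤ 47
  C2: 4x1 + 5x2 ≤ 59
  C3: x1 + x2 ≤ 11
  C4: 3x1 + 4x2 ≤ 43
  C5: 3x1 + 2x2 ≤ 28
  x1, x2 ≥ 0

At x1 = 1, x2 = 10, compute slack b - a·x for each constraint:
  C1: 47 − 44 = 3  (slack)
  C2: 59 − 54 = 5  (slack)
  C3: 11 − 11 = 0  (binding)
  C4: 43 − 43 = 0  (binding)
  C5: 28 − 23 = 5  (slack)

Optimal: x1 = 1, x2 = 10
Binding: C3, C4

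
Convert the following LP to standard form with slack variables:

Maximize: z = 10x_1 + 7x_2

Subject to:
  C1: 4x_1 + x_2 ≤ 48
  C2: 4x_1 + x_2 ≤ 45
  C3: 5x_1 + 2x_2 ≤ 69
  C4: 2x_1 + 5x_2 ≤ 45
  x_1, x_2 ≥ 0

max z = 10x_1 + 7x_2

s.t.
  4x_1 + x_2 + s1 = 48
  4x_1 + x_2 + s2 = 45
  5x_1 + 2x_2 + s3 = 69
  2x_1 + 5x_2 + s4 = 45
  x_1, x_2, s1, s2, s3, s4 ≥ 0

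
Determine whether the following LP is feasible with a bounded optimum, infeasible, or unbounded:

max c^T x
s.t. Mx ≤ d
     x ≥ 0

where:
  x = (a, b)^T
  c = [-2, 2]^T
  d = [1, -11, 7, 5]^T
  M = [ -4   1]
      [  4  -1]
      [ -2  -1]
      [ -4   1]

Infeasible (no feasible solution exists)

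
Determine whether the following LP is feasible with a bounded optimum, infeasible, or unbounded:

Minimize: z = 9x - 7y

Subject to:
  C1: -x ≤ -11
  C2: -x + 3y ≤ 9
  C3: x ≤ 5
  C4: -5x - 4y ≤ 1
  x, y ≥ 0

Infeasible (no feasible solution exists)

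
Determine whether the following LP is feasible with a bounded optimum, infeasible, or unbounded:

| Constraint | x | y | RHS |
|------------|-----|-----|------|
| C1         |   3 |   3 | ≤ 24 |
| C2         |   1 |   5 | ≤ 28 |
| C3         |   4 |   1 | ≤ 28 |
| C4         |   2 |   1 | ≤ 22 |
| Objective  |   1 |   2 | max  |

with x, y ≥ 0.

Feasible with a bounded optimal solution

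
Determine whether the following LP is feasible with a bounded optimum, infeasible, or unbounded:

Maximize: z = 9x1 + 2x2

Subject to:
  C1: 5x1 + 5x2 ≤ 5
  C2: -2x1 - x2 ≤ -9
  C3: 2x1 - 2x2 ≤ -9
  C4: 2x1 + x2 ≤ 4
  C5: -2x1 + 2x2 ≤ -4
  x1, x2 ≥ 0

Infeasible (no feasible solution exists)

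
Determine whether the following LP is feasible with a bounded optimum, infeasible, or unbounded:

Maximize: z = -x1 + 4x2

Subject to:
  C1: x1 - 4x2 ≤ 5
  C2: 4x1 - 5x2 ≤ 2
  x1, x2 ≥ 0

Unbounded (objective can increase without bound)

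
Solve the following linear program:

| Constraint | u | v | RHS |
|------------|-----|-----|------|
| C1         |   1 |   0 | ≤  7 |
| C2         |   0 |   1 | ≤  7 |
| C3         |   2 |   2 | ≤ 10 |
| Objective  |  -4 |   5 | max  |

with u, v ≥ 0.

Evaluate the objective at each vertex of the feasible region:
  z(0, 0) = 0
  z(5, 0) = -20
  z(0, 5) = 25  ←
The maximum is at u = 0, v = 5.

u = 0, v = 5, z = 25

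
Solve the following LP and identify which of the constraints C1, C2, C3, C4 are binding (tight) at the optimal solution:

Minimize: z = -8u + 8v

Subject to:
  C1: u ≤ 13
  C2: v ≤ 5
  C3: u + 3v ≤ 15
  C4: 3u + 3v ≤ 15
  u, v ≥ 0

At u = 5, v = 0, compute slack b - a·x for each constraint:
  C1: 13 − 5 = 8  (slack)
  C2: 5 − 0 = 5  (slack)
  C3: 15 − 5 = 10  (slack)
  C4: 15 − 15 = 0  (binding)

Optimal: u = 5, v = 0
Binding: C4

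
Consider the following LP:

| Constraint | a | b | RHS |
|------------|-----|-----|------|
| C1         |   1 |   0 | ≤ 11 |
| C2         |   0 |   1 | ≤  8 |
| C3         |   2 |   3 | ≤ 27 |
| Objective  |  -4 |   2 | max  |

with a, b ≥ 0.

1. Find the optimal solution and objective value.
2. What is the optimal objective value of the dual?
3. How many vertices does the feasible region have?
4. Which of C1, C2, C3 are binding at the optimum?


1. a = 0, b = 8, z = 16
2. 16
3. 5
4. C2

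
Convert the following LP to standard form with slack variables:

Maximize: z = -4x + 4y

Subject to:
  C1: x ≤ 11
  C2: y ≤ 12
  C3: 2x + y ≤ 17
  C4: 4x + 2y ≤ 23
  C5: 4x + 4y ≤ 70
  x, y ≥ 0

max z = -4x + 4y

s.t.
  x + s1 = 11
  y + s2 = 12
  2x + y + s3 = 17
  4x + 2y + s4 = 23
  4x + 4y + s5 = 70
  x, y, s1, s2, s3, s4, s5 ≥ 0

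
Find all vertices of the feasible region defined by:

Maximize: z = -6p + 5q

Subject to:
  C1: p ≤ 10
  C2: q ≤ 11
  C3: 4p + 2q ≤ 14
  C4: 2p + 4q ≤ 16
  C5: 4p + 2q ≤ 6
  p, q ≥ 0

(0, 0), (1.5, 0), (0, 3)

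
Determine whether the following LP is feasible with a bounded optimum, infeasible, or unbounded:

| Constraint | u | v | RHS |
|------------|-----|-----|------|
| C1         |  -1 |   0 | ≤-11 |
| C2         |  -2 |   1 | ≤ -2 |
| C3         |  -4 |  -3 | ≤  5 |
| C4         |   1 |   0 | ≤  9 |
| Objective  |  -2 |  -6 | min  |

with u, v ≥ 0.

Infeasible (no feasible solution exists)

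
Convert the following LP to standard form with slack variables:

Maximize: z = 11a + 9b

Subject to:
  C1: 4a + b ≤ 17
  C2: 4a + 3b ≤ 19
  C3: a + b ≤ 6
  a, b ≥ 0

max z = 11a + 9b

s.t.
  4a + b + s1 = 17
  4a + 3b + s2 = 19
  a + b + s3 = 6
  a, b, s1, s2, s3 ≥ 0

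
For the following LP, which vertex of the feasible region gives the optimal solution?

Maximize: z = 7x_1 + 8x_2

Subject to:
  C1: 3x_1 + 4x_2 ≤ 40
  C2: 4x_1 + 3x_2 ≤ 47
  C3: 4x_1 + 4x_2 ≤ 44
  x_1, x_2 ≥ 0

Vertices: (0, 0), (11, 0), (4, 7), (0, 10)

Evaluate the objective at each vertex of the feasible region:
  z(0, 0) = 0
  z(11, 0) = 77
  z(4, 7) = 84  ←
  z(0, 10) = 80
The maximum is at x_1 = 4, x_2 = 7.

(4, 7)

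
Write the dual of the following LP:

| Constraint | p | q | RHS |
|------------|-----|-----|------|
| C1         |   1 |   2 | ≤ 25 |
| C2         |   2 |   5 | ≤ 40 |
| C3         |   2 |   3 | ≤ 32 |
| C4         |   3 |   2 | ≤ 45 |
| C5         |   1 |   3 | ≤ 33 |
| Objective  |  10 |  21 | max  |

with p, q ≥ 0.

Primal max cᵀx s.t. Ax ≤ b, x ≥ 0  →  Dual min bᵀy s.t. Aᵀy ≥ c, y ≥ 0.

Minimize: z = 25y1 + 40y2 + 32y3 + 45y4 + 33y5

Subject to:
  y1 + 2y2 + 2y3 + 3y4 + y5 ≥ 10
  2y1 + 5y2 + 3y3 + 2y4 + 3y5 ≥ 21
  y1, y2, y3, y4, y5 ≥ 0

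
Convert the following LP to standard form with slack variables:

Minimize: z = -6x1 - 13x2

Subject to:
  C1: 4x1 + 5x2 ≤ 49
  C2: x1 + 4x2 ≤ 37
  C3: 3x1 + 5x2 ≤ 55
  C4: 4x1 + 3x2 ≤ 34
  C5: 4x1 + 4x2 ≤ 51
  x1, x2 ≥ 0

min z = -6x1 - 13x2

s.t.
  4x1 + 5x2 + s1 = 49
  x1 + 4x2 + s2 = 37
  3x1 + 5x2 + s3 = 55
  4x1 + 3x2 + s4 = 34
  4x1 + 4x2 + s5 = 51
  x1, x2, s1, s2, s3, s4, s5 ≥ 0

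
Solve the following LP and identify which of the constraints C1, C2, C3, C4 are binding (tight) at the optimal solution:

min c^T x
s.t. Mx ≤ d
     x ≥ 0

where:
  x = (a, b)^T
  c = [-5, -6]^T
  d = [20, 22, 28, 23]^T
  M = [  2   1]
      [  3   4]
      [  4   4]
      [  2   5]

At a = 6, b = 1, compute slack b - a·x for each constraint:
  C1: 20 − 13 = 7  (slack)
  C2: 22 − 22 = 0  (binding)
  C3: 28 − 28 = 0  (binding)
  C4: 23 − 17 = 6  (slack)

Optimal: a = 6, b = 1
Binding: C2, C3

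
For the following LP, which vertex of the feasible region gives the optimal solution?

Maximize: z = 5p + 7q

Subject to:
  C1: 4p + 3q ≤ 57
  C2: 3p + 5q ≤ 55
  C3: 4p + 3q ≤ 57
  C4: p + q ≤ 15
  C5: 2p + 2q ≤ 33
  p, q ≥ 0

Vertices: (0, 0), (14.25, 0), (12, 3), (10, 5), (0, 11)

Evaluate the objective at each vertex of the feasible region:
  z(0, 0) = 0
  z(14.25, 0) = 71.25
  z(12, 3) = 81
  z(10, 5) = 85  ←
  z(0, 11) = 77
The maximum is at p = 10, q = 5.

(10, 5)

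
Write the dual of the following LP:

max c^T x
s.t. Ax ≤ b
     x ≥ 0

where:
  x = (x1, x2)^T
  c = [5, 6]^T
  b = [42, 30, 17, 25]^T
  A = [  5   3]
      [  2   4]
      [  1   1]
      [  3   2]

Primal max cᵀx s.t. Ax ≤ b, x ≥ 0  →  Dual min bᵀy s.t. Aᵀy ≥ c, y ≥ 0.

Minimize: z = 42y1 + 30y2 + 17y3 + 25y4

Subject to:
  5y1 + 2y2 + y3 + 3y4 ≥ 5
  3y1 + 4y2 + y3 + 2y4 ≥ 6
  y1, y2, y3, y4 ≥ 0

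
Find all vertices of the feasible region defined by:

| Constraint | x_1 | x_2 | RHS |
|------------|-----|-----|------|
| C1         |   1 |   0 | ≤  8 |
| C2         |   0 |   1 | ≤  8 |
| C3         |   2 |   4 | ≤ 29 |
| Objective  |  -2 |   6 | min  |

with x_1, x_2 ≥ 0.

(0, 0), (8, 0), (8, 3.25), (0, 7.25)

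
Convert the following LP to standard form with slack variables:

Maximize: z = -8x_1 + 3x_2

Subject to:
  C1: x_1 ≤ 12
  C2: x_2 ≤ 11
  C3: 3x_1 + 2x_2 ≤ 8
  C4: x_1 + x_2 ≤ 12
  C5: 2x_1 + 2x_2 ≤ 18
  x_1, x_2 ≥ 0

max z = -8x_1 + 3x_2

s.t.
  x_1 + s1 = 12
  x_2 + s2 = 11
  3x_1 + 2x_2 + s3 = 8
  x_1 + x_2 + s4 = 12
  2x_1 + 2x_2 + s5 = 18
  x_1, x_2, s1, s2, s3, s4, s5 ≥ 0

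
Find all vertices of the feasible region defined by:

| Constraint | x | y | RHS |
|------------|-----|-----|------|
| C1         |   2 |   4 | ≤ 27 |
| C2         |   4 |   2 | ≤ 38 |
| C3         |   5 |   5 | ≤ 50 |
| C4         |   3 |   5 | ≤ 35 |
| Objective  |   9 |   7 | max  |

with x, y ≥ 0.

(0, 0), (9.5, 0), (9, 1), (7.5, 2.5), (2.5, 5.5), (0, 6.75)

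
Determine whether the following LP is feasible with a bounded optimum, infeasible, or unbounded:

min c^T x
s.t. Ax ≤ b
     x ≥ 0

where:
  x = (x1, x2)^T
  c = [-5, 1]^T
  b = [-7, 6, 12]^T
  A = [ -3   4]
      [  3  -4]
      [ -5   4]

Infeasible (no feasible solution exists)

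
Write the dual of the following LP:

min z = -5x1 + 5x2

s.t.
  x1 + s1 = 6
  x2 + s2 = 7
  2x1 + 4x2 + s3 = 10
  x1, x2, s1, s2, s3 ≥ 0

Primal min cᵀx s.t. Ax ≤ b, x ≥ 0  →  Dual max −bᵀy s.t. Aᵀy ≥ −c, y ≥ 0.

Maximize: z = -6y1 - 7y2 - 10y3

Subject to:
  y1 + 2y3 ≥ 5
  y2 + 4y3 ≥ -5
  y1, y2, y3 ≥ 0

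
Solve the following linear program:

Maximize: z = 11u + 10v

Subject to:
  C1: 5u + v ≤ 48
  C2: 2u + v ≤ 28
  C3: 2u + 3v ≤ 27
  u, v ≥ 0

Evaluate the objective at each vertex of the feasible region:
  z(0, 0) = 0
  z(9.6, 0) = 105.6
  z(9, 3) = 129  ←
  z(0, 9) = 90
The maximum is at u = 9, v = 3.

u = 9, v = 3, z = 129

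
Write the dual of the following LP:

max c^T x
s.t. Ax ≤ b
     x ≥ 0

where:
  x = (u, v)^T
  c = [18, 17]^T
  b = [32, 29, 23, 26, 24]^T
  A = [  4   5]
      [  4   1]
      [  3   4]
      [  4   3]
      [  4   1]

Primal max cᵀx s.t. Ax ≤ b, x ≥ 0  →  Dual min bᵀy s.t. Aᵀy ≥ c, y ≥ 0.

Minimize: z = 32y1 + 29y2 + 23y3 + 26y4 + 24y5

Subject to:
  4y1 + 4y2 + 3y3 + 4y4 + 4y5 ≥ 18
  5y1 + y2 + 4y3 + 3y4 + y5 ≥ 17
  y1, y2, y3, y4, y5 ≥ 0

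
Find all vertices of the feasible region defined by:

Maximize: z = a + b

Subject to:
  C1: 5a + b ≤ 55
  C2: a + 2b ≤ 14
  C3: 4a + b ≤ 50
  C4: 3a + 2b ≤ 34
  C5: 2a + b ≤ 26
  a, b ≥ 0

(0, 0), (11, 0), (10.86, 0.7143), (10, 2), (0, 7)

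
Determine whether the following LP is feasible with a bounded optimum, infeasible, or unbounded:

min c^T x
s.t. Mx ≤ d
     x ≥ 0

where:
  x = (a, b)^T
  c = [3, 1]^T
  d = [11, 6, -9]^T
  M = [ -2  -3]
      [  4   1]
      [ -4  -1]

Infeasible (no feasible solution exists)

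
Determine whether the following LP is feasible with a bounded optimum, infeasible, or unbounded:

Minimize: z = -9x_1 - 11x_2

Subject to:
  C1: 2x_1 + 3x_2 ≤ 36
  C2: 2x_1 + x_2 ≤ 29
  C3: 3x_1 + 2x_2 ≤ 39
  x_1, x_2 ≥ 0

Feasible with a bounded optimal solution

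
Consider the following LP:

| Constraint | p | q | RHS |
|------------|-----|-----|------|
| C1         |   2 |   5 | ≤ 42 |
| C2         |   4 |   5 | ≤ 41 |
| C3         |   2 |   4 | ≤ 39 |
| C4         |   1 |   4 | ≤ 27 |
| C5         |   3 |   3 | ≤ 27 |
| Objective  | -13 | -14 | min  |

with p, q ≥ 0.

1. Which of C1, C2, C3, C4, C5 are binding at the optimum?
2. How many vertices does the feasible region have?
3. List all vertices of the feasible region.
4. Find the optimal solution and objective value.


1. C2, C5
2. 5
3. (0, 0), (9, 0), (4, 5), (2.636, 6.091), (0, 6.75)
4. p = 4, q = 5, z = -122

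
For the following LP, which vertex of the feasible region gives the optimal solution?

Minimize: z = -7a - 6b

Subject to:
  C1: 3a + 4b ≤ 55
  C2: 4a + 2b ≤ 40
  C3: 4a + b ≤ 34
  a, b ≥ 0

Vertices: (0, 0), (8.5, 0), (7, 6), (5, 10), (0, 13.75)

Evaluate the objective at each vertex of the feasible region:
  z(0, 0) = 0
  z(8.5, 0) = -59.5
  z(7, 6) = -85
  z(5, 10) = -95  ←
  z(0, 13.75) = -82.5
The minimum is at a = 5, b = 10.

(5, 10)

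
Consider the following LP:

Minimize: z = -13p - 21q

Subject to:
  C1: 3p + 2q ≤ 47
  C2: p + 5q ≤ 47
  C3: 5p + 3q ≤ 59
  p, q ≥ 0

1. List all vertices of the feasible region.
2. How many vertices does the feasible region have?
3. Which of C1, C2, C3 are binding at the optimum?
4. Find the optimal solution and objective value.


1. (0, 0), (11.8, 0), (7, 8), (0, 9.4)
2. 4
3. C2, C3
4. p = 7, q = 8, z = -259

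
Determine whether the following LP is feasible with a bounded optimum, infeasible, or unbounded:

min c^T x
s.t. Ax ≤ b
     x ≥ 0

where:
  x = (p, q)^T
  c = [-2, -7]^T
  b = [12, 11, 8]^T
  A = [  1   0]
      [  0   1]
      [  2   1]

Feasible with a bounded optimal solution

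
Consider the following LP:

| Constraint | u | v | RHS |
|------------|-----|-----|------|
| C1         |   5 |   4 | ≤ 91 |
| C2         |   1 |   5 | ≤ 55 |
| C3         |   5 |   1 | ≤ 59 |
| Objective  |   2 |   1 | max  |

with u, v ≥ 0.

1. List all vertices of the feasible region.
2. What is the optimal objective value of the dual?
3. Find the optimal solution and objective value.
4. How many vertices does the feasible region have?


1. (0, 0), (11.8, 0), (10, 9), (0, 11)
2. 29
3. u = 10, v = 9, z = 29
4. 4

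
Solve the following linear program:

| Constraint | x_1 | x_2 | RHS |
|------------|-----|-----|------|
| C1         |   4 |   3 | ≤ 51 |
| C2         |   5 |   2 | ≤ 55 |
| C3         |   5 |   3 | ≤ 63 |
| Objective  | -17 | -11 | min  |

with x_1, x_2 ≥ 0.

Evaluate the objective at each vertex of the feasible region:
  z(0, 0) = 0
  z(11, 0) = -187
  z(9, 5) = -208  ←
  z(0, 17) = -187
The minimum is at x_1 = 9, x_2 = 5.

x_1 = 9, x_2 = 5, z = -208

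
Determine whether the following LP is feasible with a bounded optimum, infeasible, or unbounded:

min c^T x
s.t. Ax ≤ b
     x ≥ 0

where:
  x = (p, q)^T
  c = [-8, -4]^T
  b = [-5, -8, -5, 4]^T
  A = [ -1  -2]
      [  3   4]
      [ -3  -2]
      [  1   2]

Infeasible (no feasible solution exists)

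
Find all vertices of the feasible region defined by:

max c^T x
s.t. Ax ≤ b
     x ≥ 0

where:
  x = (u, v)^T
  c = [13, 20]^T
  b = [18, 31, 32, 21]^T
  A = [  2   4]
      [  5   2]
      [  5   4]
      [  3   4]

(0, 0), (6.2, 0), (6, 0.5), (5.5, 1.125), (3, 3), (0, 4.5)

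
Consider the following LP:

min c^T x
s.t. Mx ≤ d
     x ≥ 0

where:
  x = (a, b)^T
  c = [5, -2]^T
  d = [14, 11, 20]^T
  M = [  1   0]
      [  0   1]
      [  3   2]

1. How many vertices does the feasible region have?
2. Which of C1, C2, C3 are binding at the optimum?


1. 3
2. C3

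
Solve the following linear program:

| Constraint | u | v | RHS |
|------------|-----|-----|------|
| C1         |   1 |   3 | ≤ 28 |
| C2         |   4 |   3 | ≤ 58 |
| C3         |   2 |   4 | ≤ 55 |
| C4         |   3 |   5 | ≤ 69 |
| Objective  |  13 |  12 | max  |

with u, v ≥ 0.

Evaluate the objective at each vertex of the feasible region:
  z(0, 0) = 0
  z(14.5, 0) = 188.5
  z(10, 6) = 202  ←
  z(0, 9.333) = 112
The maximum is at u = 10, v = 6.

u = 10, v = 6, z = 202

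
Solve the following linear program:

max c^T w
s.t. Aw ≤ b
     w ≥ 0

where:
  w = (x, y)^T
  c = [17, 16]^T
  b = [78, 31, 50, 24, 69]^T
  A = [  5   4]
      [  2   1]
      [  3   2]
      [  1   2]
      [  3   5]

Evaluate the objective at each vertex of the feasible region:
  z(0, 0) = 0
  z(15.5, 0) = 263.5
  z(15.33, 0.3333) = 266
  z(10, 7) = 282  ←
  z(0, 12) = 192
The maximum is at x = 10, y = 7.

x = 10, y = 7, z = 282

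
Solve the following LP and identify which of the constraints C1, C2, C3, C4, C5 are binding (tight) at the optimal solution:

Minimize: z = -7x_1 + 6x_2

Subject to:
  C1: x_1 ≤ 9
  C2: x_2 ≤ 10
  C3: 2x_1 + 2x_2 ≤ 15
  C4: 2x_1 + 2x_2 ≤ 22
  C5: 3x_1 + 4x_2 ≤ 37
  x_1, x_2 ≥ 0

At x_1 = 7.5, x_2 = 0, compute slack b - a·x for each constraint:
  C1: 9 − 7.5 = 1.5  (slack)
  C2: 10 − 0 = 10  (slack)
  C3: 15 − 15 = 0  (binding)
  C4: 22 − 15 = 7  (slack)
  C5: 37 − 22.5 = 14.5  (slack)

Optimal: x_1 = 7.5, x_2 = 0
Binding: C3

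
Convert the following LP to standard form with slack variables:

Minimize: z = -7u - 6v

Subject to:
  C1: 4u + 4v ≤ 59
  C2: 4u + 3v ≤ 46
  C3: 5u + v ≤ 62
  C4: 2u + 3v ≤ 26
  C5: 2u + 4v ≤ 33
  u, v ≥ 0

min z = -7u - 6v

s.t.
  4u + 4v + s1 = 59
  4u + 3v + s2 = 46
  5u + v + s3 = 62
  2u + 3v + s4 = 26
  2u + 4v + s5 = 33
  u, v, s1, s2, s3, s4, s5 ≥ 0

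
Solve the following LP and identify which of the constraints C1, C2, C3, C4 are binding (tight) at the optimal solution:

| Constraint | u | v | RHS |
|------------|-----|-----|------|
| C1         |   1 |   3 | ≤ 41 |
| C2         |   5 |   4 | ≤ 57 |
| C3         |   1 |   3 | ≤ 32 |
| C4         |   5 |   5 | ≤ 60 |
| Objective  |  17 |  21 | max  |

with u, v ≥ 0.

At u = 2, v = 10, compute slack b - a·x for each constraint:
  C1: 41 − 32 = 9  (slack)
  C2: 57 − 50 = 7  (slack)
  C3: 32 − 32 = 0  (binding)
  C4: 60 − 60 = 0  (binding)

Optimal: u = 2, v = 10
Binding: C3, C4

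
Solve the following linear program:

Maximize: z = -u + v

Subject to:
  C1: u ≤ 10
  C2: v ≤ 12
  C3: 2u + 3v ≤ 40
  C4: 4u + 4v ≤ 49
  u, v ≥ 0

Evaluate the objective at each vertex of the feasible region:
  z(0, 0) = 0
  z(10, 0) = -10
  z(10, 2.25) = -7.75
  z(0.25, 12) = 11.75
  z(0, 12) = 12  ←
The maximum is at u = 0, v = 12.

u = 0, v = 12, z = 12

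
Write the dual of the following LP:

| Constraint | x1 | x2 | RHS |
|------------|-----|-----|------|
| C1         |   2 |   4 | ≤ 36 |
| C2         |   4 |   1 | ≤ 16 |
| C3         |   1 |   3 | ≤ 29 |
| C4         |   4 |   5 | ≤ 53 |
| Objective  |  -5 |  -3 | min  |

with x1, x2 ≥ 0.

Primal min cᵀx s.t. Ax ≤ b, x ≥ 0  →  Dual max −bᵀy s.t. Aᵀy ≥ −c, y ≥ 0.

Maximize: z = -36y1 - 16y2 - 29y3 - 53y4

Subject to:
  2y1 + 4y2 + y3 + 4y4 ≥ 5
  4y1 + y2 + 3y3 + 5y4 ≥ 3
  y1, y2, y3, y4 ≥ 0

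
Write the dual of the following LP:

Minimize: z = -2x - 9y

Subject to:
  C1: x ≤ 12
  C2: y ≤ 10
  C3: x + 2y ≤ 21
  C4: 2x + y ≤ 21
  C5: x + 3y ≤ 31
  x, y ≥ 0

Primal min cᵀx s.t. Ax ≤ b, x ≥ 0  →  Dual max −bᵀy s.t. Aᵀy ≥ −c, y ≥ 0.

Maximize: z = -12y1 - 10y2 - 21y3 - 21y4 - 31y5

Subject to:
  y1 + y3 + 2y4 + y5 ≥ 2
  y2 + 2y3 + y4 + 3y5 ≥ 9
  y1, y2, y3, y4, y5 ≥ 0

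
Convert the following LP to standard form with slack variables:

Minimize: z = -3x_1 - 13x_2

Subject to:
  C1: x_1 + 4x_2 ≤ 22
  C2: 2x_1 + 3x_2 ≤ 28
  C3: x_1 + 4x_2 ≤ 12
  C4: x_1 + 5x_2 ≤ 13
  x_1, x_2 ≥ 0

min z = -3x_1 - 13x_2

s.t.
  x_1 + 4x_2 + s1 = 22
  2x_1 + 3x_2 + s2 = 28
  x_1 + 4x_2 + s3 = 12
  x_1 + 5x_2 + s4 = 13
  x_1, x_2, s1, s2, s3, s4 ≥ 0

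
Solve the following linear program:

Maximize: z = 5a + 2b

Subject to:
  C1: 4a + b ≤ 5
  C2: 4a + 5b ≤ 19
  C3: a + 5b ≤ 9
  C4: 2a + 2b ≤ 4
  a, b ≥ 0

Evaluate the objective at each vertex of the feasible region:
  z(0, 0) = 0
  z(1.25, 0) = 6.25
  z(1, 1) = 7  ←
  z(0.25, 1.75) = 4.75
  z(0, 1.8) = 3.6
The maximum is at a = 1, b = 1.

a = 1, b = 1, z = 7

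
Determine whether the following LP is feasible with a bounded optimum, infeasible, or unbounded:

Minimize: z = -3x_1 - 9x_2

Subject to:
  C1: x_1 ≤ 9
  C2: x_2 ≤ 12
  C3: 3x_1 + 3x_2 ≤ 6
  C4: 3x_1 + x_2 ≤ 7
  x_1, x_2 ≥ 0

Feasible with a bounded optimal solution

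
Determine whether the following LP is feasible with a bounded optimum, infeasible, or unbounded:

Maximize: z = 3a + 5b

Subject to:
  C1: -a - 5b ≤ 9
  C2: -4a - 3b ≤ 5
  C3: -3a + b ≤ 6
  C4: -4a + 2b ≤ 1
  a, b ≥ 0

Unbounded (objective can increase without bound)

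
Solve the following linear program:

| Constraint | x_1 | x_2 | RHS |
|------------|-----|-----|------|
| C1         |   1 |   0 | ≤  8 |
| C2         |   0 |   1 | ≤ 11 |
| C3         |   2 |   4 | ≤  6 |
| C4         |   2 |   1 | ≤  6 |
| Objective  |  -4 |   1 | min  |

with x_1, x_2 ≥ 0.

Evaluate the objective at each vertex of the feasible region:
  z(0, 0) = 0
  z(3, 0) = -12  ←
  z(0, 1.5) = 1.5
The minimum is at x_1 = 3, x_2 = 0.

x_1 = 3, x_2 = 0, z = -12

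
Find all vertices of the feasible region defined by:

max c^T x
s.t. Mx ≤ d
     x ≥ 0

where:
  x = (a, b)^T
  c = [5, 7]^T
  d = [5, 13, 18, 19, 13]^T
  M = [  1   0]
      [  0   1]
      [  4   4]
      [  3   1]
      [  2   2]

(0, 0), (4.5, 0), (0, 4.5)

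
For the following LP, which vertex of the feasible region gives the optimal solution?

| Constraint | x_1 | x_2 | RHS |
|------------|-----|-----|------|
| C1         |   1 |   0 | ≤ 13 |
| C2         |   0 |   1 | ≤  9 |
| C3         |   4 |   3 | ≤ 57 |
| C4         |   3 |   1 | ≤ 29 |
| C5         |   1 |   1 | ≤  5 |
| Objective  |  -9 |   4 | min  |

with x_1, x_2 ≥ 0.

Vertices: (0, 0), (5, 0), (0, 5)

Evaluate the objective at each vertex of the feasible region:
  z(0, 0) = 0
  z(5, 0) = -45  ←
  z(0, 5) = 20
The minimum is at x_1 = 5, x_2 = 0.

(5, 0)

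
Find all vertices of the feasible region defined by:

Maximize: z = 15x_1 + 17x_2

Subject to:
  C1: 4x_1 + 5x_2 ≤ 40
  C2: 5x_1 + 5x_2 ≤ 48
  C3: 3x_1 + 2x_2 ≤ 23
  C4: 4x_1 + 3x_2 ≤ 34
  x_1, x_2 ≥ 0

(0, 0), (7.667, 0), (5, 4), (0, 8)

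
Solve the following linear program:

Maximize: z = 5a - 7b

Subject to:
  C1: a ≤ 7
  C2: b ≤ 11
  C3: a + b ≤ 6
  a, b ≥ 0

Evaluate the objective at each vertex of the feasible region:
  z(0, 0) = 0
  z(6, 0) = 30  ←
  z(0, 6) = -42
The maximum is at a = 6, b = 0.

a = 6, b = 0, z = 30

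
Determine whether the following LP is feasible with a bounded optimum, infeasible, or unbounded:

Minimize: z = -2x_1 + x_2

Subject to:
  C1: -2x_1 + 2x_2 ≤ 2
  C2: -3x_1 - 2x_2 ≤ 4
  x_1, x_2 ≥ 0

Unbounded (objective can decrease without bound)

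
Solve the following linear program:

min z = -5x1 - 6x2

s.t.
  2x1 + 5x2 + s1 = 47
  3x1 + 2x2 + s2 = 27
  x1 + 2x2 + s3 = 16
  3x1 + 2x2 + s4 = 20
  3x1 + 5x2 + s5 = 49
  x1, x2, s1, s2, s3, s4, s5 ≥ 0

Evaluate the objective at each vertex of the feasible region:
  z(0, 0) = 0
  z(6.667, 0) = -33.33
  z(2, 7) = -52  ←
  z(0, 8) = -48
The minimum is at x1 = 2, x2 = 7.

x1 = 2, x2 = 7, z = -52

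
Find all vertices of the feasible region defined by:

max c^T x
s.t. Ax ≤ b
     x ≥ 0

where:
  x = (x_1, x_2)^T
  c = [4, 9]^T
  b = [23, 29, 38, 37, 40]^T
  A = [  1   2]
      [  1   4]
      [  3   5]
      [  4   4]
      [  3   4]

(0, 0), (9.25, 0), (4.125, 5.125), (1, 7), (0, 7.25)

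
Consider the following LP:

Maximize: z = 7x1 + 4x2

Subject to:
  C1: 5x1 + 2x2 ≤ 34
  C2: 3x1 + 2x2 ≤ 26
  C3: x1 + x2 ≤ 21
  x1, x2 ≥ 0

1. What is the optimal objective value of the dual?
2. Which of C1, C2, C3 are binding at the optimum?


1. 56
2. C1, C2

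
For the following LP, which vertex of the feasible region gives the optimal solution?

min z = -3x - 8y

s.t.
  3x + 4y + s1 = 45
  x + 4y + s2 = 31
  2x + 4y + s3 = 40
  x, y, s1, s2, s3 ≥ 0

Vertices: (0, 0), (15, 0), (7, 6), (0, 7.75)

Evaluate the objective at each vertex of the feasible region:
  z(0, 0) = 0
  z(15, 0) = -45
  z(7, 6) = -69  ←
  z(0, 7.75) = -62
The minimum is at x = 7, y = 6.

(7, 6)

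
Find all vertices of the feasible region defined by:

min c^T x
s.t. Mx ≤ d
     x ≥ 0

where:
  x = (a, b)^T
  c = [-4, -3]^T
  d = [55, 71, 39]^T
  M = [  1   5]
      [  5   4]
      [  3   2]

(0, 0), (13, 0), (7, 9), (6.429, 9.714), (0, 11)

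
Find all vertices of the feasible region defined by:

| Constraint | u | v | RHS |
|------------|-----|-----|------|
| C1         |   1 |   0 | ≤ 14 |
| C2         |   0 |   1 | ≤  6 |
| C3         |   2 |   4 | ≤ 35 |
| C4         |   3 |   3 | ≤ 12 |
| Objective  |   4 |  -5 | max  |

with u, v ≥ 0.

(0, 0), (4, 0), (0, 4)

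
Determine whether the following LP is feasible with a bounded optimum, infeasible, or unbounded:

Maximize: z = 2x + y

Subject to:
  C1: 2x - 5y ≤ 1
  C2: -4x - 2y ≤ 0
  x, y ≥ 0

Unbounded (objective can increase without bound)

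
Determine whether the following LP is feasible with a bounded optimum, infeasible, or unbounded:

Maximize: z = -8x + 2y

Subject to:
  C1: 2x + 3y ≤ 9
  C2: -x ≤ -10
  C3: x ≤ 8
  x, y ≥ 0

Infeasible (no feasible solution exists)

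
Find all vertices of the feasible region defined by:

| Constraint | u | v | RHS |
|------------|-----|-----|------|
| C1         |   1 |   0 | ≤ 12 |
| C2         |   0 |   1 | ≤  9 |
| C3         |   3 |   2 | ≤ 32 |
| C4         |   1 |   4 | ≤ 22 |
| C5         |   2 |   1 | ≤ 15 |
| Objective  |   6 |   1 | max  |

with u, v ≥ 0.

(0, 0), (7.5, 0), (5.429, 4.143), (0, 5.5)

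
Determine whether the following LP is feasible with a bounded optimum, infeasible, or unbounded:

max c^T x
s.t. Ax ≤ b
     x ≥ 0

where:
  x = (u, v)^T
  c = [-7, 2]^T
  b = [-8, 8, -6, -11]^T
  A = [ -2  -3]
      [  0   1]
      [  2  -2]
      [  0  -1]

Infeasible (no feasible solution exists)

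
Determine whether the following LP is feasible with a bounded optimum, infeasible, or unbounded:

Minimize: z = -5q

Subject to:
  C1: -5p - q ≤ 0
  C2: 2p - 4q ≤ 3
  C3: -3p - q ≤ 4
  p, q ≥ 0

Unbounded (objective can decrease without bound)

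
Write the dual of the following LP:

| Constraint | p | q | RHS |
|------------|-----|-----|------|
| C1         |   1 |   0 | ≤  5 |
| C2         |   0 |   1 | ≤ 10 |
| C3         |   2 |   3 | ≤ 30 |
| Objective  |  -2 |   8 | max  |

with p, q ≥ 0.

Primal max cᵀx s.t. Ax ≤ b, x ≥ 0  →  Dual min bᵀy s.t. Aᵀy ≥ c, y ≥ 0.

Minimize: z = 5y1 + 10y2 + 30y3

Subject to:
  y1 + 2y3 ≥ -2
  y2 + 3y3 ≥ 8
  y1, y2, y3 ≥ 0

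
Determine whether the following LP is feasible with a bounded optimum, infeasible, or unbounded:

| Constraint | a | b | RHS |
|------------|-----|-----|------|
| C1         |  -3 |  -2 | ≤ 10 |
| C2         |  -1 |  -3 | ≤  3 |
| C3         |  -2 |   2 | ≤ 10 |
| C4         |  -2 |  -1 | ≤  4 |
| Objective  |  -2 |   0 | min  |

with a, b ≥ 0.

Unbounded (objective can decrease without bound)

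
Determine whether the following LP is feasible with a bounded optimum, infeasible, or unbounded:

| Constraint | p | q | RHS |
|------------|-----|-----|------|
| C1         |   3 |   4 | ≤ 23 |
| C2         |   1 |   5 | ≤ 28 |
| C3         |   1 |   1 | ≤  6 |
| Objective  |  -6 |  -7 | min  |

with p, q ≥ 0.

Feasible with a bounded optimal solution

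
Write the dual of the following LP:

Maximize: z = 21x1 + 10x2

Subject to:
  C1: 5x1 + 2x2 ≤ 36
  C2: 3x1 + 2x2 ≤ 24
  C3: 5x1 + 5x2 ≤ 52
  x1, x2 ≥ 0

Primal max cᵀx s.t. Ax ≤ b, x ≥ 0  →  Dual min bᵀy s.t. Aᵀy ≥ c, y ≥ 0.

Minimize: z = 36y1 + 24y2 + 52y3

Subject to:
  5y1 + 3y2 + 5y3 ≥ 21
  2y1 + 2y2 + 5y3 ≥ 10
  y1, y2, y3 ≥ 0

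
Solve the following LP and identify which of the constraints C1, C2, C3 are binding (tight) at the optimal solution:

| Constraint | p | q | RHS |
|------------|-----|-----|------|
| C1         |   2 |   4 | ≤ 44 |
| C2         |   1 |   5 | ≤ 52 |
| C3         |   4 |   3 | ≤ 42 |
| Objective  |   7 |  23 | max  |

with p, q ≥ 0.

At p = 2, q = 10, compute slack b - a·x for each constraint:
  C1: 44 − 44 = 0  (binding)
  C2: 52 − 52 = 0  (binding)
  C3: 42 − 38 = 4  (slack)

Optimal: p = 2, q = 10
Binding: C1, C2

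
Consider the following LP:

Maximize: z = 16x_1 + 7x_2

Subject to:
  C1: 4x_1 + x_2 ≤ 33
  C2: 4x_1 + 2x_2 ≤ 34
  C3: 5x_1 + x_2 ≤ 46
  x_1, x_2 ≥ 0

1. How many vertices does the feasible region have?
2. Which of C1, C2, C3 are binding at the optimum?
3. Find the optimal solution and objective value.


1. 4
2. C1, C2
3. x_1 = 8, x_2 = 1, z = 135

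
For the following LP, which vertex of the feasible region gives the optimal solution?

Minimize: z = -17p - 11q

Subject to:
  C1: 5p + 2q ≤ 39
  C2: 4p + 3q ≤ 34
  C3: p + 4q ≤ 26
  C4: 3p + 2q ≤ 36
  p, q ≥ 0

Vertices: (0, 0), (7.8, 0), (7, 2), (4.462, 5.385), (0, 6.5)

Evaluate the objective at each vertex of the feasible region:
  z(0, 0) = 0
  z(7.8, 0) = -132.6
  z(7, 2) = -141  ←
  z(4.462, 5.385) = -135.1
  z(0, 6.5) = -71.5
The minimum is at p = 7, q = 2.

(7, 2)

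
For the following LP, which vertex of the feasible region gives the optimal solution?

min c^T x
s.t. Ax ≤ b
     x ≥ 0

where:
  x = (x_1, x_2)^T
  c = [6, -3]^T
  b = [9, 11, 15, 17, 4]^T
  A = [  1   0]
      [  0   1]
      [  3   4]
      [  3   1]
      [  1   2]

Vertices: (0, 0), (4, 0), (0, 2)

Evaluate the objective at each vertex of the feasible region:
  z(0, 0) = 0
  z(4, 0) = 24
  z(0, 2) = -6  ←
The minimum is at x_1 = 0, x_2 = 2.

(0, 2)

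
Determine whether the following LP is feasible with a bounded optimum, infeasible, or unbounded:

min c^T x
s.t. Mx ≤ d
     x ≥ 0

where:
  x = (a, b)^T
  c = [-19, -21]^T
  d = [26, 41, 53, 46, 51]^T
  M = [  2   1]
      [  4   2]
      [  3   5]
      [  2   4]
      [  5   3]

Feasible with a bounded optimal solution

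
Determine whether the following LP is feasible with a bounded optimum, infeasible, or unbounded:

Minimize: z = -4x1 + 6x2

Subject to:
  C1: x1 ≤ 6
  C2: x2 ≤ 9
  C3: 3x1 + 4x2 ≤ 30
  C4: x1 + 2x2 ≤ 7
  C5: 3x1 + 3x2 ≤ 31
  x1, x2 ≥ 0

Feasible with a bounded optimal solution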